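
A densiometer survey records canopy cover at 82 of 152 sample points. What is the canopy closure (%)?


Formula: Canopy closure = covered points / total points * 100
Closure = 82 / 152 * 100
Closure = 0.5395 * 100 = 53.9%

53.9


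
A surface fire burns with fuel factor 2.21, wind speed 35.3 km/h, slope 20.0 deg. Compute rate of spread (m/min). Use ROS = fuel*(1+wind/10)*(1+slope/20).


Formula: ROS = fuel * (1 + wind/10) * (1 + slope/20)
Wind factor = 1 + 35.3/10 = 4.53
Slope factor = 1 + 20.0/20 = 2.0
ROS = 2.21 * 4.53 * 2.0 = 20.02 m/min

20.02


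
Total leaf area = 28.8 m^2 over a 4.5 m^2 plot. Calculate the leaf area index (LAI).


Formula: LAI = total leaf area / ground area  (dimensionless)
LAI = 28.8 m^2 / 4.5 m^2
LAI = 6.4

6.4


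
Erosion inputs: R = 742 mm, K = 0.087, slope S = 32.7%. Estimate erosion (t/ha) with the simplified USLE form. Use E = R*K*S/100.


Formula: E = R * K * S / 100  (simplified USLE)
R * K = 742 * 0.087 = 64.554
E = 64.554 * 32.7 / 100 = 21.11 t/ha

21.11


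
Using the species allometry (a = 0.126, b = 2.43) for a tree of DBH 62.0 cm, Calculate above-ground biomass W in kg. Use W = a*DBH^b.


Formula: W = a * DBH^b  (allometric power law)
DBH^b = 62.0^2.43 = 22673.1471
W = 0.126 * 22673.1471 = 2856.8 kg

2856.8


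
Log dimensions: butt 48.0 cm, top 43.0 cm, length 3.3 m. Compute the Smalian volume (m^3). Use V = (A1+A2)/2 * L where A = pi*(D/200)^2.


Smalian: V = (A1 + A2)/2 * L,  A = pi*(D/200)^2
A1 = pi*(48.0/200)^2 = 0.180956 m^2
A2 = pi*(43.0/200)^2 = 0.14522 m^2
V = (0.180956+0.14522)/2*3.3 = 0.5382 m^3

0.5382


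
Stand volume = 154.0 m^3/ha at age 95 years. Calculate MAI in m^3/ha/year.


Formula: MAI = Total Volume / Stand Age
MAI = 154.0 m^3/ha / 95 years
MAI = 1.62 m^3/ha/year

1.62


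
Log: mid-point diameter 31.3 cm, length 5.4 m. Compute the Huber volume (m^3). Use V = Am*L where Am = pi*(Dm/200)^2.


Huber: V = Am * L,  Am = pi*(Dm/200)^2
Am = pi*(31.3/200)^2 = 0.076945 m^2
V = 0.076945*5.4 = 0.4155 m^3

0.4155


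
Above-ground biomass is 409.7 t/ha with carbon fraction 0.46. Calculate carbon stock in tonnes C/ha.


Formula: Carbon Stock = Biomass * Carbon Fraction
C = 409.7 t/ha * 0.46
C = 188.5 t C/ha

188.5


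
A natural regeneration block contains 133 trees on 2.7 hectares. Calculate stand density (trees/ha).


Formula: Stand Density = N_trees / Area_ha
Density = 133 trees / 2.7 ha
Density = 49 trees/ha

49


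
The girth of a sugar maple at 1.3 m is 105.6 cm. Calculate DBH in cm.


Formula: DBH = C / pi
DBH = 105.6 / pi
pi = 3.14159...
DBH = 33.6 cm

33.6


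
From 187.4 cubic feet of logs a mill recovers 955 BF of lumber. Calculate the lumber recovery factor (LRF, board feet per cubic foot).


Formula: LRF = Lumber Output (BF) / Log Input (ft^3)
LRF = 955 BF / 187.4 ft^3
LRF = 5.1 BF/ft^3

5.1


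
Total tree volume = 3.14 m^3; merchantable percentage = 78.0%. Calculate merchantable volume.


Formula: MV = V_total * (merchantable_pct / 100)
Merchantable fraction = 78.0% / 100 = 0.78
MV = 3.14 m^3 * 0.78 = 2.449 m^3

2.449


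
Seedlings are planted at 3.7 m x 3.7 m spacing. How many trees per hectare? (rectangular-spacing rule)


Formula: TPH = 10000 m^2/ha / (spacing_x * spacing_y)
Area per tree = 3.7 m * 3.7 m = 13.69 m^2
TPH = 10000 / 13.69 = 730 trees/ha

730


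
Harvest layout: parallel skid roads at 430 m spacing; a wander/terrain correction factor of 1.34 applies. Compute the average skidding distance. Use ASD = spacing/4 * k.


Formula: ASD = (spacing / 4) * correction
Uncorrected distance = spacing / 4 = 430 / 4 = 107.5 m
ASD = 107.5 * 1.34 = 144 m

144


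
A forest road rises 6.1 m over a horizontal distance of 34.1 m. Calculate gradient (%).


Formula: Gradient = rise / run * 100
Gradient = 6.1 / 34.1 * 100 = 17.9%

17.9


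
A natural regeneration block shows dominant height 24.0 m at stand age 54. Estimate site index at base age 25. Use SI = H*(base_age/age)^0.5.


Formula: SI = H_dom * (base_age / age)^0.5
Age ratio = 25 / 54 = 0.46296
sqrt(age_ratio) = 0.68041
SI = 24.0 * 0.68041 = 16.3 m

16.3


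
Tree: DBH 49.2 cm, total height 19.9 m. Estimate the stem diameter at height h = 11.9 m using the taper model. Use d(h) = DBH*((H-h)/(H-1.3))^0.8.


Taper: d(h) = DBH * ((H - h) / (H - 1.3))^0.8
Numerator = H - h = 19.9 - 11.9 = 8.0 m
Denominator = H - 1.3 = 19.9 - 1.3 = 18.6 m
Ratio = 8.0 / 18.6 = 0.43011
d = 49.2 * 0.43011^0.8 = 25.1 cm

25.1


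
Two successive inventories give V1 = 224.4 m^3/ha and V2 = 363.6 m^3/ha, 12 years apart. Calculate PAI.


Formula: PAI = (V_T2 - V_T1) / (T2 - T1)
Volume increment = 363.6 - 224.4 = 139.2 m^3/ha
PAI = 139.2 / 12 = 11.6 m^3/ha/year

11.6


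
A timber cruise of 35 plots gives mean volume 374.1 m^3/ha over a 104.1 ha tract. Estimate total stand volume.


Formula: Total Volume = Mean Volume per ha * Total Area
Total Volume = 374.1 m^3/ha * 104.1 ha
Total Volume = 38944 m^3

38944


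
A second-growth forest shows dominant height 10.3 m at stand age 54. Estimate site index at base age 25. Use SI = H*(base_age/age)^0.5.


Formula: SI = H_dom * (base_age / age)^0.5
Age ratio = 25 / 54 = 0.46296
sqrt(age_ratio) = 0.68041
SI = 10.3 * 0.68041 = 7.0 m

7.0


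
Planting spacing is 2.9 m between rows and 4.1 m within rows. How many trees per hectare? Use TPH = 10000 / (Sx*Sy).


Formula: TPH = 10000 m^2/ha / (spacing_x * spacing_y)
Area per tree = 2.9 m * 4.1 m = 11.89 m^2
TPH = 10000 / 11.89 = 841 trees/ha

841


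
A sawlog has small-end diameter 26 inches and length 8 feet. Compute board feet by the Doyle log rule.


Doyle: BF = (D - 4)^2 * L / 16
Adjusted diameter = 26 - 4 = 22 in
(D-4)^2 = 22^2 = 484
BF = 484 * 8 / 16 = 242 BF

242


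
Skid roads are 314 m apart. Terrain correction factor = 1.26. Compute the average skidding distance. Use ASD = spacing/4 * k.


Formula: ASD = (spacing / 4) * correction
Uncorrected distance = spacing / 4 = 314 / 4 = 78.5 m
ASD = 78.5 * 1.26 = 99 m

99


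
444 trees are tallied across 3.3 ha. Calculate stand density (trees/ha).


Formula: Stand Density = N_trees / Area_ha
Density = 444 trees / 3.3 ha
Density = 135 trees/ha

135


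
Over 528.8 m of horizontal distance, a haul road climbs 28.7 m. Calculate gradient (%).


Formula: Gradient = rise / run * 100
Gradient = 28.7 / 528.8 * 100 = 5.4%

5.4


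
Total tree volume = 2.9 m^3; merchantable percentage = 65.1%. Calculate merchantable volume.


Formula: MV = V_total * (merchantable_pct / 100)
Merchantable fraction = 65.1% / 100 = 0.651
MV = 2.9 m^3 * 0.651 = 1.888 m^3

1.888


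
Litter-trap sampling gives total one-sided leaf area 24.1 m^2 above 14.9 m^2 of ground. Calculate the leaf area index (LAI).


Formula: LAI = total leaf area / ground area  (dimensionless)
LAI = 24.1 m^2 / 14.9 m^2
LAI = 1.62

1.62


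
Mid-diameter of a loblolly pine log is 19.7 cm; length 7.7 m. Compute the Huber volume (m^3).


Huber: V = Am * L,  Am = pi*(Dm/200)^2
Am = pi*(19.7/200)^2 = 0.030481 m^2
V = 0.030481*7.7 = 0.2347 m^3

0.2347


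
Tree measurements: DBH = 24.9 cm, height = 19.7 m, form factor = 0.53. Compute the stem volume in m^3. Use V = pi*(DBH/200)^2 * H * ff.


Formula: V = pi * (DBH/200)^2 * H * ff
Radius = DBH/200 = 24.9/200 = 0.1245 m
Radius^2 = 0.1245^2 = 0.01550025 m^2
V = pi * 0.01550025 * 19.7 * 0.53
V = 0.508 m^3

0.508


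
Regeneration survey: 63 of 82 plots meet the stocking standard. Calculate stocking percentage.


Formula: Stocking % = stocked plots / total plots * 100
Stocking = 63 / 82 * 100
Stocking = 0.7683 * 100 = 76.8%

76.8


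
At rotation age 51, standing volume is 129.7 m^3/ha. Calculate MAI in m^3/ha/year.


Formula: MAI = Total Volume / Stand Age
MAI = 129.7 m^3/ha / 51 years
MAI = 2.54 m^3/ha/year

2.54


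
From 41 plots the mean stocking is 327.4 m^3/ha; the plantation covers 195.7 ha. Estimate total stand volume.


Formula: Total Volume = Mean Volume per ha * Total Area
Total Volume = 327.4 m^3/ha * 195.7 ha
Total Volume = 64072 m^3

64072


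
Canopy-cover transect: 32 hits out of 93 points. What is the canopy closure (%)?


Formula: Canopy closure = covered points / total points * 100
Closure = 32 / 93 * 100
Closure = 0.3441 * 100 = 34.4%

34.4


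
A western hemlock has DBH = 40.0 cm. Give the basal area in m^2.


Formula: BA = pi * (DBH/2)^2 / 10000  (cm^2 to m^2)
Radius = DBH/2 = 40.0/2 = 20.0 cm
BA = pi * 20.0^2 / 10000
   = 1256.6371 cm^2 / 10000
   = 0.1257 m^2

0.1257


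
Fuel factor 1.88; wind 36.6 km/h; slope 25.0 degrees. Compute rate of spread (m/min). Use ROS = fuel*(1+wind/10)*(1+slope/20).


Formula: ROS = fuel * (1 + wind/10) * (1 + slope/20)
Wind factor = 1 + 36.6/10 = 4.66
Slope factor = 1 + 25.0/20 = 2.25
ROS = 1.88 * 4.66 * 2.25 = 19.71 m/min

19.71


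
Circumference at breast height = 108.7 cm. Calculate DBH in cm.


Formula: DBH = C / pi
DBH = 108.7 / pi
pi = 3.14159...
DBH = 34.6 cm

34.6


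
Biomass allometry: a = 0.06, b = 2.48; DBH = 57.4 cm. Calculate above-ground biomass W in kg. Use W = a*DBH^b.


Formula: W = a * DBH^b  (allometric power law)
DBH^b = 57.4^2.48 = 23019.7972
W = 0.06 * 23019.7972 = 1381.2 kg

1381.2


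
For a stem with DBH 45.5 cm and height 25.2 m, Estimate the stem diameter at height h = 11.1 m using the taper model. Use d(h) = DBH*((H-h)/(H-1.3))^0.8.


Taper: d(h) = DBH * ((H - h) / (H - 1.3))^0.8
Numerator = H - h = 25.2 - 11.1 = 14.1 m
Denominator = H - 1.3 = 25.2 - 1.3 = 23.9 m
Ratio = 14.1 / 23.9 = 0.58996
d = 45.5 * 0.58996^0.8 = 29.8 cm

29.8


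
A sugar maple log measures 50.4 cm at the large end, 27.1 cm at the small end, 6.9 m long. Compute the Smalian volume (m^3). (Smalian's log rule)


Smalian: V = (A1 + A2)/2 * L,  A = pi*(D/200)^2
A1 = pi*(50.4/200)^2 = 0.199504 m^2
A2 = pi*(27.1/200)^2 = 0.05768 m^2
V = (0.199504+0.05768)/2*6.9 = 0.8873 m^3

0.8873


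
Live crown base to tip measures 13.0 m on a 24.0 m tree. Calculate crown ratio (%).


Formula: Crown Ratio = (Crown Length / Total Height) * 100
CR = (13.0 m / 24.0 m) * 100
CR = 0.5417 * 100 = 54.2%

54.2


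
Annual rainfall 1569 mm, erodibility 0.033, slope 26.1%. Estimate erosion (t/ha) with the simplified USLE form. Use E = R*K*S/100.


Formula: E = R * K * S / 100  (simplified USLE)
R * K = 1569 * 0.033 = 51.777
E = 51.777 * 26.1 / 100 = 13.51 t/ha

13.51


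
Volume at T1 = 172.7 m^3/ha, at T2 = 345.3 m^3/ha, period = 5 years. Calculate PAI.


Formula: PAI = (V_T2 - V_T1) / (T2 - T1)
Volume increment = 345.3 - 172.7 = 172.6 m^3/ha
PAI = 172.6 / 5 = 34.52 m^3/ha/year

34.52


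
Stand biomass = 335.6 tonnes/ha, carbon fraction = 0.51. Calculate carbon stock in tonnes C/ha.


Formula: Carbon Stock = Biomass * Carbon Fraction
C = 335.6 t/ha * 0.51
C = 171.2 t C/ha

171.2


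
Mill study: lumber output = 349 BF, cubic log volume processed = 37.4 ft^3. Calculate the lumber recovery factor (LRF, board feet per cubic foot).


Formula: LRF = Lumber Output (BF) / Log Input (ft^3)
LRF = 349 BF / 37.4 ft^3
LRF = 9.33 BF/ft^3

9.33


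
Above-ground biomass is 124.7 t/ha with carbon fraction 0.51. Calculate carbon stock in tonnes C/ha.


Formula: Carbon Stock = Biomass * Carbon Fraction
C = 124.7 t/ha * 0.51
C = 63.6 t C/ha

63.6


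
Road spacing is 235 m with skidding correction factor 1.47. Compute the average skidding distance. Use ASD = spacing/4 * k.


Formula: ASD = (spacing / 4) * correction
Uncorrected distance = spacing / 4 = 235 / 4 = 58.75 m
ASD = 58.75 * 1.47 = 86 m

86


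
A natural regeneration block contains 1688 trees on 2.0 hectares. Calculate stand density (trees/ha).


Formula: Stand Density = N_trees / Area_ha
Density = 1688 trees / 2.0 ha
Density = 844 trees/ha

844


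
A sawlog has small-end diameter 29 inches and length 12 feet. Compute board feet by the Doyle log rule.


Doyle: BF = (D - 4)^2 * L / 16
Adjusted diameter = 29 - 4 = 25 in
(D-4)^2 = 25^2 = 625
BF = 625 * 12 / 16 = 469 BF

469


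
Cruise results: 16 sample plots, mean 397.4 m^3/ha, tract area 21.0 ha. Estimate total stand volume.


Formula: Total Volume = Mean Volume per ha * Total Area
Total Volume = 397.4 m^3/ha * 21.0 ha
Total Volume = 8345 m^3

8345


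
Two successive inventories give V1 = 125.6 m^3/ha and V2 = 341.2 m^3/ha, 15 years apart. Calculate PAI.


Formula: PAI = (V_T2 - V_T1) / (T2 - T1)
Volume increment = 341.2 - 125.6 = 215.6 m^3/ha
PAI = 215.6 / 15 = 14.37 m^3/ha/year

14.37


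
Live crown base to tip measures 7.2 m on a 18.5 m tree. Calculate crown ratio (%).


Formula: Crown Ratio = (Crown Length / Total Height) * 100
CR = (7.2 m / 18.5 m) * 100
CR = 0.3892 * 100 = 38.9%

38.9


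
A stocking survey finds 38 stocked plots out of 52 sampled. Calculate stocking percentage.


Formula: Stocking % = stocked plots / total plots * 100
Stocking = 38 / 52 * 100
Stocking = 0.7308 * 100 = 73.1%

73.1


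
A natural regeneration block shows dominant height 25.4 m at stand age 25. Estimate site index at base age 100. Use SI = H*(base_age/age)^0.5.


Formula: SI = H_dom * (base_age / age)^0.5
Age ratio = 100 / 25 = 4.0
sqrt(age_ratio) = 2.0
SI = 25.4 * 2.0 = 50.8 m

50.8


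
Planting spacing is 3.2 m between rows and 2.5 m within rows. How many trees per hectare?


Formula: TPH = 10000 m^2/ha / (spacing_x * spacing_y)
Area per tree = 3.2 m * 2.5 m = 8.0 m^2
TPH = 10000 / 8.0 = 1250 trees/ha

1250


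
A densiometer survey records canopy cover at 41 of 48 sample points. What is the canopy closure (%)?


Formula: Canopy closure = covered points / total points * 100
Closure = 41 / 48 * 100
Closure = 0.8542 * 100 = 85.4%

85.4


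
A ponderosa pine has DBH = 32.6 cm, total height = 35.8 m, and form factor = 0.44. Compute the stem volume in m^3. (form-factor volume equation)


Formula: V = pi * (DBH/200)^2 * H * ff
Radius = DBH/200 = 32.6/200 = 0.163 m
Radius^2 = 0.163^2 = 0.026569 m^2
V = pi * 0.026569 * 35.8 * 0.44
V = 1.315 m^3

1.315


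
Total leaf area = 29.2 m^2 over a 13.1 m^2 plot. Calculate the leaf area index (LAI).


Formula: LAI = total leaf area / ground area  (dimensionless)
LAI = 29.2 m^2 / 13.1 m^2
LAI = 2.23

2.23


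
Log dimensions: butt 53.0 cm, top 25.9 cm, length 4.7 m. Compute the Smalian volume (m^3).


Smalian: V = (A1 + A2)/2 * L,  A = pi*(D/200)^2
A1 = pi*(53.0/200)^2 = 0.220618 m^2
A2 = pi*(25.9/200)^2 = 0.052685 m^2
V = (0.220618+0.052685)/2*4.7 = 0.6423 m^3

0.6423


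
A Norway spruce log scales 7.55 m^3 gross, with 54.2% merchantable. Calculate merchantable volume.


Formula: MV = V_total * (merchantable_pct / 100)
Merchantable fraction = 54.2% / 100 = 0.542
MV = 7.55 m^3 * 0.542 = 4.092 m^3

4.092


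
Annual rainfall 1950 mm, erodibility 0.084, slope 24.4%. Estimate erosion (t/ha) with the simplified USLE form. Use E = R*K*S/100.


Formula: E = R * K * S / 100  (simplified USLE)
R * K = 1950 * 0.084 = 163.8
E = 163.8 * 24.4 / 100 = 39.97 t/ha

39.97


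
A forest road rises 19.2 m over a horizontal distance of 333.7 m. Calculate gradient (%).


Formula: Gradient = rise / run * 100
Gradient = 19.2 / 333.7 * 100 = 5.8%

5.8


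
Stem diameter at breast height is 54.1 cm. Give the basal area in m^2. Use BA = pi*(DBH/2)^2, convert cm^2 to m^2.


Formula: BA = pi * (DBH/2)^2 / 10000  (cm^2 to m^2)
Radius = DBH/2 = 54.1/2 = 27.05 cm
BA = pi * 27.05^2 / 10000
   = 2298.7112 cm^2 / 10000
   = 0.2299 m^2

0.2299


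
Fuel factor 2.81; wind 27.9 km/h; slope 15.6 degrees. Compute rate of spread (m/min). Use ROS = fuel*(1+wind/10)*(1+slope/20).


Formula: ROS = fuel * (1 + wind/10) * (1 + slope/20)
Wind factor = 1 + 27.9/10 = 3.79
Slope factor = 1 + 15.6/20 = 1.78
ROS = 2.81 * 3.79 * 1.78 = 18.96 m/min

18.96


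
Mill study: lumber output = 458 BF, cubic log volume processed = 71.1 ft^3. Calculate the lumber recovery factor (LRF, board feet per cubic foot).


Formula: LRF = Lumber Output (BF) / Log Input (ft^3)
LRF = 458 BF / 71.1 ft^3
LRF = 6.44 BF/ft^3

6.44


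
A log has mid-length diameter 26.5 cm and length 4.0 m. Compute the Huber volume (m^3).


Huber: V = Am * L,  Am = pi*(Dm/200)^2
Am = pi*(26.5/200)^2 = 0.055155 m^2
V = 0.055155*4.0 = 0.2206 m^3

0.2206


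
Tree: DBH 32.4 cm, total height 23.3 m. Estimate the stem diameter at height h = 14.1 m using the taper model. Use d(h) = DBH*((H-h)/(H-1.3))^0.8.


Taper: d(h) = DBH * ((H - h) / (H - 1.3))^0.8
Numerator = H - h = 23.3 - 14.1 = 9.2 m
Denominator = H - 1.3 = 23.3 - 1.3 = 22.0 m
Ratio = 9.2 / 22.0 = 0.41818
d = 32.4 * 0.41818^0.8 = 16.1 cm

16.1


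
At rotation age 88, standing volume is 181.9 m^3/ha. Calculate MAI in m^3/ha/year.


Formula: MAI = Total Volume / Stand Age
MAI = 181.9 m^3/ha / 88 years
MAI = 2.07 m^3/ha/year

2.07


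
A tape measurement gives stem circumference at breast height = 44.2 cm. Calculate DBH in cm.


Formula: DBH = C / pi
DBH = 44.2 / pi
pi = 3.14159...
DBH = 14.1 cm

14.1


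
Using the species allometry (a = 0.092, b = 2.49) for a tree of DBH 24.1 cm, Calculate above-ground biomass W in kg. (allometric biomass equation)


Formula: W = a * DBH^b  (allometric power law)
DBH^b = 24.1^2.49 = 2761.9921
W = 0.092 * 2761.9921 = 254.1 kg

254.1


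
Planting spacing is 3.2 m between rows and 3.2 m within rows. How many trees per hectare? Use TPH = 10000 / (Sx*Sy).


Formula: TPH = 10000 m^2/ha / (spacing_x * spacing_y)
Area per tree = 3.2 m * 3.2 m = 10.24 m^2
TPH = 10000 / 10.24 = 977 trees/ha

977


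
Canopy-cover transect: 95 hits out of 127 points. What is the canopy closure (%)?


Formula: Canopy closure = covered points / total points * 100
Closure = 95 / 127 * 100
Closure = 0.748 * 100 = 74.8%

74.8


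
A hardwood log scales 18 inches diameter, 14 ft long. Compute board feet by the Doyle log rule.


Doyle: BF = (D - 4)^2 * L / 16
Adjusted diameter = 18 - 4 = 14 in
(D-4)^2 = 14^2 = 196
BF = 196 * 14 / 16 = 172 BF

172


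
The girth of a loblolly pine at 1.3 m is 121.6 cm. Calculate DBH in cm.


Formula: DBH = C / pi
DBH = 121.6 / pi
pi = 3.14159...
DBH = 38.7 cm

38.7


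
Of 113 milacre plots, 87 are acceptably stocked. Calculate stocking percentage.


Formula: Stocking % = stocked plots / total plots * 100
Stocking = 87 / 113 * 100
Stocking = 0.7699 * 100 = 77.0%

77.0


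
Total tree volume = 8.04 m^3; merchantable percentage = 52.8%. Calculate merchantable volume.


Formula: MV = V_total * (merchantable_pct / 100)
Merchantable fraction = 52.8% / 100 = 0.528
MV = 8.04 m^3 * 0.528 = 4.245 m^3

4.245


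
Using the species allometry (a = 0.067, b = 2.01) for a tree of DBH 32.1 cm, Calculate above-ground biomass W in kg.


Formula: W = a * DBH^b  (allometric power law)
DBH^b = 32.1^2.01 = 1066.7806
W = 0.067 * 1066.7806 = 71.5 kg

71.5


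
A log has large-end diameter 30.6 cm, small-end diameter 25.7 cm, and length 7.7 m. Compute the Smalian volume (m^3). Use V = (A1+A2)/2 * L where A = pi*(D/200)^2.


Smalian: V = (A1 + A2)/2 * L,  A = pi*(D/200)^2
A1 = pi*(30.6/200)^2 = 0.073542 m^2
A2 = pi*(25.7/200)^2 = 0.051875 m^2
V = (0.073542+0.051875)/2*7.7 = 0.4829 m^3

0.4829


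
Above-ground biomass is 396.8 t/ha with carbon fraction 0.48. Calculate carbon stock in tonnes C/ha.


Formula: Carbon Stock = Biomass * Carbon Fraction
C = 396.8 t/ha * 0.48
C = 190.5 t C/ha

190.5


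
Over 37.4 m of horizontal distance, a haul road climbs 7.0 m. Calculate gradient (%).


Formula: Gradient = rise / run * 100
Gradient = 7.0 / 37.4 * 100 = 18.7%

18.7


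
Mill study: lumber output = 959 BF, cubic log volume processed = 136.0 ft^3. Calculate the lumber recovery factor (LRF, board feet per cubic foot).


Formula: LRF = Lumber Output (BF) / Log Input (ft^3)
LRF = 959 BF / 136.0 ft^3
LRF = 7.05 BF/ft^3

7.05


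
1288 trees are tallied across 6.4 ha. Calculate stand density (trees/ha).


Formula: Stand Density = N_trees / Area_ha
Density = 1288 trees / 6.4 ha
Density = 201 trees/ha

201


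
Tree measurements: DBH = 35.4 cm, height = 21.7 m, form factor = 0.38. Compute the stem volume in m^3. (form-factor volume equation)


Formula: V = pi * (DBH/200)^2 * H * ff
Radius = DBH/200 = 35.4/200 = 0.177 m
Radius^2 = 0.177^2 = 0.031329 m^2
V = pi * 0.031329 * 21.7 * 0.38
V = 0.812 m^3

0.812


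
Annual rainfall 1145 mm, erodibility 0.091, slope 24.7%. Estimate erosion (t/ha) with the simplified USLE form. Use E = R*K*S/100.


Formula: E = R * K * S / 100  (simplified USLE)
R * K = 1145 * 0.091 = 104.195
E = 104.195 * 24.7 / 100 = 25.74 t/ha

25.74


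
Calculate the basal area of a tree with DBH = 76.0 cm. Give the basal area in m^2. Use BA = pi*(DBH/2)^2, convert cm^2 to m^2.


Formula: BA = pi * (DBH/2)^2 / 10000  (cm^2 to m^2)
Radius = DBH/2 = 76.0/2 = 38.0 cm
BA = pi * 38.0^2 / 10000
   = 4536.4598 cm^2 / 10000
   = 0.4536 m^2

0.4536


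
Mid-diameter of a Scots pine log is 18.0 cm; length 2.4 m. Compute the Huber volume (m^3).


Huber: V = Am * L,  Am = pi*(Dm/200)^2
Am = pi*(18.0/200)^2 = 0.025447 m^2
V = 0.025447*2.4 = 0.0611 m^3

0.0611


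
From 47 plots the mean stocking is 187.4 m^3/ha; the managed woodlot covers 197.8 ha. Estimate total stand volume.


Formula: Total Volume = Mean Volume per ha * Total Area
Total Volume = 187.4 m^3/ha * 197.8 ha
Total Volume = 37068 m^3

37068


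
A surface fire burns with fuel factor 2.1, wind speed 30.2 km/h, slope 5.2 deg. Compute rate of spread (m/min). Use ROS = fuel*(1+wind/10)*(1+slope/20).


Formula: ROS = fuel * (1 + wind/10) * (1 + slope/20)
Wind factor = 1 + 30.2/10 = 4.02
Slope factor = 1 + 5.2/20 = 1.26
ROS = 2.1 * 4.02 * 1.26 = 10.64 m/min

10.64


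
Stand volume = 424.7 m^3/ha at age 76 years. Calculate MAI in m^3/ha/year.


Formula: MAI = Total Volume / Stand Age
MAI = 424.7 m^3/ha / 76 years
MAI = 5.59 m^3/ha/year

5.59


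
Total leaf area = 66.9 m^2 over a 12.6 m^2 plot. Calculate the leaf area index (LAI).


Formula: LAI = total leaf area / ground area  (dimensionless)
LAI = 66.9 m^2 / 12.6 m^2
LAI = 5.31

5.31


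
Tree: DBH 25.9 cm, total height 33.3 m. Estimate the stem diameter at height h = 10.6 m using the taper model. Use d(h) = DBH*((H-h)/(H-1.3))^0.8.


Taper: d(h) = DBH * ((H - h) / (H - 1.3))^0.8
Numerator = H - h = 33.3 - 10.6 = 22.7 m
Denominator = H - 1.3 = 33.3 - 1.3 = 32.0 m
Ratio = 22.7 / 32.0 = 0.70937
d = 25.9 * 0.70937^0.8 = 19.7 cm

19.7


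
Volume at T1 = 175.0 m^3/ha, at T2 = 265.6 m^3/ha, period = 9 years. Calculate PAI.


Formula: PAI = (V_T2 - V_T1) / (T2 - T1)
Volume increment = 265.6 - 175.0 = 90.6 m^3/ha
PAI = 90.6 / 9 = 10.07 m^3/ha/year

10.07


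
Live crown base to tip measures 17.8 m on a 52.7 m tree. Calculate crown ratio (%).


Formula: Crown Ratio = (Crown Length / Total Height) * 100
CR = (17.8 m / 52.7 m) * 100
CR = 0.3378 * 100 = 33.8%

33.8


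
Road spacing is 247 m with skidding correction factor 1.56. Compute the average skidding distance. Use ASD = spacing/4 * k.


Formula: ASD = (spacing / 4) * correction
Uncorrected distance = spacing / 4 = 247 / 4 = 61.75 m
ASD = 61.75 * 1.56 = 96 m

96


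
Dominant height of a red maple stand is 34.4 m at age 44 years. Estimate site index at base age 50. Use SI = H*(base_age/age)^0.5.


Formula: SI = H_dom * (base_age / age)^0.5
Age ratio = 50 / 44 = 1.13636
sqrt(age_ratio) = 1.066
SI = 34.4 * 1.066 = 36.7 m

36.7


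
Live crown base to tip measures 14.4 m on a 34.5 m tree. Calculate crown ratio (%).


Formula: Crown Ratio = (Crown Length / Total Height) * 100
CR = (14.4 m / 34.5 m) * 100
CR = 0.4174 * 100 = 41.7%

41.7


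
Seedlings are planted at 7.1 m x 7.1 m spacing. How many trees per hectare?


Formula: TPH = 10000 m^2/ha / (spacing_x * spacing_y)
Area per tree = 7.1 m * 7.1 m = 50.41 m^2
TPH = 10000 / 50.41 = 198 trees/ha

198


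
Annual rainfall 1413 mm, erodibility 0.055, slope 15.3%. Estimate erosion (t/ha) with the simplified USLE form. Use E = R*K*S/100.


Formula: E = R * K * S / 100  (simplified USLE)
R * K = 1413 * 0.055 = 77.715
E = 77.715 * 15.3 / 100 = 11.89 t/ha

11.89


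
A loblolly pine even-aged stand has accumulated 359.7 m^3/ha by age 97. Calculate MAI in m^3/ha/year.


Formula: MAI = Total Volume / Stand Age
MAI = 359.7 m^3/ha / 97 years
MAI = 3.71 m^3/ha/year

3.71


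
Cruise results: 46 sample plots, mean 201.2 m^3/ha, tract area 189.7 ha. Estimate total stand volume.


Formula: Total Volume = Mean Volume per ha * Total Area
Total Volume = 201.2 m^3/ha * 189.7 ha
Total Volume = 38168 m^3

38168


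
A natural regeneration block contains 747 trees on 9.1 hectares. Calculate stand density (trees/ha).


Formula: Stand Density = N_trees / Area_ha
Density = 747 trees / 9.1 ha
Density = 82 trees/ha

82


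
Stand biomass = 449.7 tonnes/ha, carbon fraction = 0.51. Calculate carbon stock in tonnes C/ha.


Formula: Carbon Stock = Biomass * Carbon Fraction
C = 449.7 t/ha * 0.51
C = 229.3 t C/ha

229.3


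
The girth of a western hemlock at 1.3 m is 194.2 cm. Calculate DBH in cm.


Formula: DBH = C / pi
DBH = 194.2 / pi
pi = 3.14159...
DBH = 61.8 cm

61.8


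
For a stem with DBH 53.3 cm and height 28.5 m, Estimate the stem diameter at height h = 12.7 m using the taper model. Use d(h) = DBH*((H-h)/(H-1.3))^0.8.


Taper: d(h) = DBH * ((H - h) / (H - 1.3))^0.8
Numerator = H - h = 28.5 - 12.7 = 15.8 m
Denominator = H - 1.3 = 28.5 - 1.3 = 27.2 m
Ratio = 15.8 / 27.2 = 0.58088
d = 53.3 * 0.58088^0.8 = 34.5 cm

34.5


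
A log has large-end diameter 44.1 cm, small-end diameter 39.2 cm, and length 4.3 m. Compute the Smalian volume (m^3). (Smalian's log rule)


Smalian: V = (A1 + A2)/2 * L,  A = pi*(D/200)^2
A1 = pi*(44.1/200)^2 = 0.152745 m^2
A2 = pi*(39.2/200)^2 = 0.120687 m^2
V = (0.152745+0.120687)/2*4.3 = 0.5879 m^3

0.5879


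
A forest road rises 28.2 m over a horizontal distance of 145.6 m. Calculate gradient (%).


Formula: Gradient = rise / run * 100
Gradient = 28.2 / 145.6 * 100 = 19.4%

19.4


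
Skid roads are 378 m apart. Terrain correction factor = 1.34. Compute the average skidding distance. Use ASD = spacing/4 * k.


Formula: ASD = (spacing / 4) * correction
Uncorrected distance = spacing / 4 = 378 / 4 = 94.5 m
ASD = 94.5 * 1.34 = 127 m

127


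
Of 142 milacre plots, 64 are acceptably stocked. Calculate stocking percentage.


Formula: Stocking % = stocked plots / total plots * 100
Stocking = 64 / 142 * 100
Stocking = 0.4507 * 100 = 45.1%

45.1


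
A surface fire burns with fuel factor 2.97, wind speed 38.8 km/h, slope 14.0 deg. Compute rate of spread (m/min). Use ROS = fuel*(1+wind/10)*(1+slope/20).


Formula: ROS = fuel * (1 + wind/10) * (1 + slope/20)
Wind factor = 1 + 38.8/10 = 4.88
Slope factor = 1 + 14.0/20 = 1.7
ROS = 2.97 * 4.88 * 1.7 = 24.64 m/min

24.64


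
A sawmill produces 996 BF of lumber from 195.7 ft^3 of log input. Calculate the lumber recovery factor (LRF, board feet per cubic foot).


Formula: LRF = Lumber Output (BF) / Log Input (ft^3)
LRF = 996 BF / 195.7 ft^3
LRF = 5.09 BF/ft^3

5.09


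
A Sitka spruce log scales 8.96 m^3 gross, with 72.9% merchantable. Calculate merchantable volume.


Formula: MV = V_total * (merchantable_pct / 100)
Merchantable fraction = 72.9% / 100 = 0.729
MV = 8.96 m^3 * 0.729 = 6.532 m^3

6.532


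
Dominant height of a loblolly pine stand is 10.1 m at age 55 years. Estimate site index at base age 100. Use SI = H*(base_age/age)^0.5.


Formula: SI = H_dom * (base_age / age)^0.5
Age ratio = 100 / 55 = 1.81818
sqrt(age_ratio) = 1.3484
SI = 10.1 * 1.3484 = 13.6 m

13.6


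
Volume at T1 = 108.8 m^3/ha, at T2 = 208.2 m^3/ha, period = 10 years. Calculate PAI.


Formula: PAI = (V_T2 - V_T1) / (T2 - T1)
Volume increment = 208.2 - 108.8 = 99.4 m^3/ha
PAI = 99.4 / 10 = 9.94 m^3/ha/year

9.94


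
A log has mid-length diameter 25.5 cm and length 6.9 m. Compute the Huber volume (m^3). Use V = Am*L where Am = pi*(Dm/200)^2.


Huber: V = Am * L,  Am = pi*(Dm/200)^2
Am = pi*(25.5/200)^2 = 0.051071 m^2
V = 0.051071*6.9 = 0.3524 m^3

0.3524


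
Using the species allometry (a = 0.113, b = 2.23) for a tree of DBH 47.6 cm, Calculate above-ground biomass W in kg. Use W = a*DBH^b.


Formula: W = a * DBH^b  (allometric power law)
DBH^b = 47.6^2.23 = 5508.8824
W = 0.113 * 5508.8824 = 622.5 kg

622.5


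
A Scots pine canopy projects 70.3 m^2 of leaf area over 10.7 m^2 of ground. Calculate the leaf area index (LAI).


Formula: LAI = total leaf area / ground area  (dimensionless)
LAI = 70.3 m^2 / 10.7 m^2
LAI = 6.57

6.57


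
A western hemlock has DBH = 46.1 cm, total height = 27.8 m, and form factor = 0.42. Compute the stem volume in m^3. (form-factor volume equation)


Formula: V = pi * (DBH/200)^2 * H * ff
Radius = DBH/200 = 46.1/200 = 0.2305 m
Radius^2 = 0.2305^2 = 0.05313025 m^2
V = pi * 0.05313025 * 27.8 * 0.42
V = 1.949 m^3

1.949


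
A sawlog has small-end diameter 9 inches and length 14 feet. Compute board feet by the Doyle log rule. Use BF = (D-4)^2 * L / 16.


Doyle: BF = (D - 4)^2 * L / 16
Adjusted diameter = 9 - 4 = 5 in
(D-4)^2 = 5^2 = 25
BF = 25 * 14 / 16 = 22 BF

22


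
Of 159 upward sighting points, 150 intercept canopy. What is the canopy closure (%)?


Formula: Canopy closure = covered points / total points * 100
Closure = 150 / 159 * 100
Closure = 0.9434 * 100 = 94.3%

94.3


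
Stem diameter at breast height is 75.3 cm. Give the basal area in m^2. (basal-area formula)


Formula: BA = pi * (DBH/2)^2 / 10000  (cm^2 to m^2)
Radius = DBH/2 = 75.3/2 = 37.65 cm
BA = pi * 37.65^2 / 10000
   = 4453.2783 cm^2 / 10000
   = 0.4453 m^2

0.4453


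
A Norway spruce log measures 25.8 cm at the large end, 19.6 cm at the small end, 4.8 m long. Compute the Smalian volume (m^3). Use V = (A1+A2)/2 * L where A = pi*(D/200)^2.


Smalian: V = (A1 + A2)/2 * L,  A = pi*(D/200)^2
A1 = pi*(25.8/200)^2 = 0.052279 m^2
A2 = pi*(19.6/200)^2 = 0.030172 m^2
V = (0.052279+0.030172)/2*4.8 = 0.1979 m^3

0.1979


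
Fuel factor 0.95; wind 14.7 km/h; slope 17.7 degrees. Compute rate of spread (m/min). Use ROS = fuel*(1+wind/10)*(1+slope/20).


Formula: ROS = fuel * (1 + wind/10) * (1 + slope/20)
Wind factor = 1 + 14.7/10 = 2.47
Slope factor = 1 + 17.7/20 = 1.885
ROS = 0.95 * 2.47 * 1.885 = 4.42 m/min

4.42


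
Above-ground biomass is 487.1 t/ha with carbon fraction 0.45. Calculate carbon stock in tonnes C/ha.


Formula: Carbon Stock = Biomass * Carbon Fraction
C = 487.1 t/ha * 0.45
C = 219.2 t C/ha

219.2


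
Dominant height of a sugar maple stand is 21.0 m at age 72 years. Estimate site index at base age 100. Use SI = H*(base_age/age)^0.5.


Formula: SI = H_dom * (base_age / age)^0.5
Age ratio = 100 / 72 = 1.38889
sqrt(age_ratio) = 1.17851
SI = 21.0 * 1.17851 = 24.7 m

24.7


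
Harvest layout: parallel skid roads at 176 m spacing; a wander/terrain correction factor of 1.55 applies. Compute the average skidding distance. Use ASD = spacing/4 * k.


Formula: ASD = (spacing / 4) * correction
Uncorrected distance = spacing / 4 = 176 / 4 = 44 m
ASD = 44 * 1.55 = 68 m

68


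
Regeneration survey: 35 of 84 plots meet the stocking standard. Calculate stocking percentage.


Formula: Stocking % = stocked plots / total plots * 100
Stocking = 35 / 84 * 100
Stocking = 0.4167 * 100 = 41.7%

41.7


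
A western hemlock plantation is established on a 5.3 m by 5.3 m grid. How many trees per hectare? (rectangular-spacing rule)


Formula: TPH = 10000 m^2/ha / (spacing_x * spacing_y)
Area per tree = 5.3 m * 5.3 m = 28.09 m^2
TPH = 10000 / 28.09 = 356 trees/ha

356


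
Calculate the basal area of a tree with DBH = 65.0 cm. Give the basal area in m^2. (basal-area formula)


Formula: BA = pi * (DBH/2)^2 / 10000  (cm^2 to m^2)
Radius = DBH/2 = 65.0/2 = 32.5 cm
BA = pi * 32.5^2 / 10000
   = 3318.3072 cm^2 / 10000
   = 0.3318 m^2

0.3318


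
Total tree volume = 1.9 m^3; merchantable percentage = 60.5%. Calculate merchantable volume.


Formula: MV = V_total * (merchantable_pct / 100)
Merchantable fraction = 60.5% / 100 = 0.605
MV = 1.9 m^3 * 0.605 = 1.15 m^3

1.15


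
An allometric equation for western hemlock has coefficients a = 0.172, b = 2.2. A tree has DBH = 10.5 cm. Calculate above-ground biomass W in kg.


Formula: W = a * DBH^b  (allometric power law)
DBH^b = 10.5^2.2 = 176.4479
W = 0.172 * 176.4479 = 30.3 kg

30.3


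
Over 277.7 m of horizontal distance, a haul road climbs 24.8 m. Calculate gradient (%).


Formula: Gradient = rise / run * 100
Gradient = 24.8 / 277.7 * 100 = 8.9%

8.9


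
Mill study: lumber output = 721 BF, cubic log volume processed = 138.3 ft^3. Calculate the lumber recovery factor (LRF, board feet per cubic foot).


Formula: LRF = Lumber Output (BF) / Log Input (ft^3)
LRF = 721 BF / 138.3 ft^3
LRF = 5.21 BF/ft^3

5.21


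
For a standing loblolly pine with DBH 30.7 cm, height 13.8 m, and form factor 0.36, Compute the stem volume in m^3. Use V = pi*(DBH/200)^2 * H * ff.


Formula: V = pi * (DBH/200)^2 * H * ff
Radius = DBH/200 = 30.7/200 = 0.1535 m
Radius^2 = 0.1535^2 = 0.02356225 m^2
V = pi * 0.02356225 * 13.8 * 0.36
V = 0.368 m^3

0.368


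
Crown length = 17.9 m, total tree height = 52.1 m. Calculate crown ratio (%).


Formula: Crown Ratio = (Crown Length / Total Height) * 100
CR = (17.9 m / 52.1 m) * 100
CR = 0.3436 * 100 = 34.4%

34.4


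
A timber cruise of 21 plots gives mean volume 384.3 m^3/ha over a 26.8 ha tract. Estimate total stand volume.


Formula: Total Volume = Mean Volume per ha * Total Area
Total Volume = 384.3 m^3/ha * 26.8 ha
Total Volume = 10299 m^3

10299


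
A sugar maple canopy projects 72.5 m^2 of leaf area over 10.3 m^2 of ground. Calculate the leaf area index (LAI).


Formula: LAI = total leaf area / ground area  (dimensionless)
LAI = 72.5 m^2 / 10.3 m^2
LAI = 7.04

7.04


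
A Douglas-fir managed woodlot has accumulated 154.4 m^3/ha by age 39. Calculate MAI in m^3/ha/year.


Formula: MAI = Total Volume / Stand Age
MAI = 154.4 m^3/ha / 39 years
MAI = 3.96 m^3/ha/year

3.96


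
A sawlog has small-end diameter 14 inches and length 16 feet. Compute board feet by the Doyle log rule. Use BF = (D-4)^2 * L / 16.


Doyle: BF = (D - 4)^2 * L / 16
Adjusted diameter = 14 - 4 = 10 in
(D-4)^2 = 10^2 = 100
BF = 100 * 16 / 16 = 100 BF

100


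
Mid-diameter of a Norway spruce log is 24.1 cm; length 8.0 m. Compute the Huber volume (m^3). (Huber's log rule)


Huber: V = Am * L,  Am = pi*(Dm/200)^2
Am = pi*(24.1/200)^2 = 0.045617 m^2
V = 0.045617*8.0 = 0.3649 m^3

0.3649


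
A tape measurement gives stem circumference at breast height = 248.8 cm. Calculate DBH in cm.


Formula: DBH = C / pi
DBH = 248.8 / pi
pi = 3.14159...
DBH = 79.2 cm

79.2


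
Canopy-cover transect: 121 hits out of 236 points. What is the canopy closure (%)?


Formula: Canopy closure = covered points / total points * 100
Closure = 121 / 236 * 100
Closure = 0.5127 * 100 = 51.3%

51.3


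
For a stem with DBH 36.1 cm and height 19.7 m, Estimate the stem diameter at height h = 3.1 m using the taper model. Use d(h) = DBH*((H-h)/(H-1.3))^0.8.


Taper: d(h) = DBH * ((H - h) / (H - 1.3))^0.8
Numerator = H - h = 19.7 - 3.1 = 16.6 m
Denominator = H - 1.3 = 19.7 - 1.3 = 18.4 m
Ratio = 16.6 / 18.4 = 0.90217
d = 36.1 * 0.90217^0.8 = 33.2 cm

33.2


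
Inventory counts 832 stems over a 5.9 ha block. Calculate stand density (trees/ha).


Formula: Stand Density = N_trees / Area_ha
Density = 832 trees / 5.9 ha
Density = 141 trees/ha

141


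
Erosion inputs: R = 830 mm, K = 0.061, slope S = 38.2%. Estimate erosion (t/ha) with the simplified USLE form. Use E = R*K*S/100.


Formula: E = R * K * S / 100  (simplified USLE)
R * K = 830 * 0.061 = 50.63
E = 50.63 * 38.2 / 100 = 19.34 t/ha

19.34


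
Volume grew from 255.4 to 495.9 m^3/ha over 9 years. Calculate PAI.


Formula: PAI = (V_T2 - V_T1) / (T2 - T1)
Volume increment = 495.9 - 255.4 = 240.5 m^3/ha
PAI = 240.5 / 9 = 26.72 m^3/ha/year

26.72


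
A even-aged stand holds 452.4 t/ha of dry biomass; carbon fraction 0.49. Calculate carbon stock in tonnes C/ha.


Formula: Carbon Stock = Biomass * Carbon Fraction
C = 452.4 t/ha * 0.49
C = 221.7 t C/ha

221.7


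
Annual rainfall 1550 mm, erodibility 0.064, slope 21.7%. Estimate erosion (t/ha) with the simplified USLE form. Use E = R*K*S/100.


Formula: E = R * K * S / 100  (simplified USLE)
R * K = 1550 * 0.064 = 99.2
E = 99.2 * 21.7 / 100 = 21.53 t/ha

21.53


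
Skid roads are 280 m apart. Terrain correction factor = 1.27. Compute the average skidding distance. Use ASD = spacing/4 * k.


Formula: ASD = (spacing / 4) * correction
Uncorrected distance = spacing / 4 = 280 / 4 = 70 m
ASD = 70 * 1.27 = 89 m

89


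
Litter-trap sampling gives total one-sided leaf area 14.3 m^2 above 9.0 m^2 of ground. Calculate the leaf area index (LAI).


Formula: LAI = total leaf area / ground area  (dimensionless)
LAI = 14.3 m^2 / 9.0 m^2
LAI = 1.59

1.59


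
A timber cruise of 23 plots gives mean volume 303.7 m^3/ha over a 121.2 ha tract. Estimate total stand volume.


Formula: Total Volume = Mean Volume per ha * Total Area
Total Volume = 303.7 m^3/ha * 121.2 ha
Total Volume = 36808 m^3

36808


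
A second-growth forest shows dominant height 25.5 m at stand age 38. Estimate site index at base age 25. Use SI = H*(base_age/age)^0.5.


Formula: SI = H_dom * (base_age / age)^0.5
Age ratio = 25 / 38 = 0.65789
sqrt(age_ratio) = 0.81111
SI = 25.5 * 0.81111 = 20.7 m

20.7


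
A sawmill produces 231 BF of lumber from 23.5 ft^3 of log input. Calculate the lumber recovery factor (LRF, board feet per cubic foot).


Formula: LRF = Lumber Output (BF) / Log Input (ft^3)
LRF = 231 BF / 23.5 ft^3
LRF = 9.83 BF/ft^3

9.83


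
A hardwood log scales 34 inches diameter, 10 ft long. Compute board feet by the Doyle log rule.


Doyle: BF = (D - 4)^2 * L / 16
Adjusted diameter = 34 - 4 = 30 in
(D-4)^2 = 30^2 = 900
BF = 900 * 10 / 16 = 563 BF

563


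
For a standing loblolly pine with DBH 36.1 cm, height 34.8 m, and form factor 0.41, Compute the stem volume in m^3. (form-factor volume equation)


Formula: V = pi * (DBH/200)^2 * H * ff
Radius = DBH/200 = 36.1/200 = 0.1805 m
Radius^2 = 0.1805^2 = 0.03258025 m^2
V = pi * 0.03258025 * 34.8 * 0.41
V = 1.46 m^3

1.46


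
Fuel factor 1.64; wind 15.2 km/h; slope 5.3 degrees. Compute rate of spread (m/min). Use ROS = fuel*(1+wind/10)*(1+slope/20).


Formula: ROS = fuel * (1 + wind/10) * (1 + slope/20)
Wind factor = 1 + 15.2/10 = 2.52
Slope factor = 1 + 5.3/20 = 1.265
ROS = 1.64 * 2.52 * 1.265 = 5.23 m/min

5.23


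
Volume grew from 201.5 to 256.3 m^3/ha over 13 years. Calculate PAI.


Formula: PAI = (V_T2 - V_T1) / (T2 - T1)
Volume increment = 256.3 - 201.5 = 54.8 m^3/ha
PAI = 54.8 / 13 = 4.22 m^3/ha/year

4.22


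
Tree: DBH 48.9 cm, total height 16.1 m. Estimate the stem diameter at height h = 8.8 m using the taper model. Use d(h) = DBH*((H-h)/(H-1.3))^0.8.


Taper: d(h) = DBH * ((H - h) / (H - 1.3))^0.8
Numerator = H - h = 16.1 - 8.8 = 7.3 m
Denominator = H - 1.3 = 16.1 - 1.3 = 14.8 m
Ratio = 7.3 / 14.8 = 0.49324
d = 48.9 * 0.49324^0.8 = 27.8 cm

27.8


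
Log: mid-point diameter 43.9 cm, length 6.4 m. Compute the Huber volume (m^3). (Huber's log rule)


Huber: V = Am * L,  Am = pi*(Dm/200)^2
Am = pi*(43.9/200)^2 = 0.151363 m^2
V = 0.151363*6.4 = 0.9687 m^3

0.9687


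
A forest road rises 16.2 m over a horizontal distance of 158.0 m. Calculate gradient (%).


Formula: Gradient = rise / run * 100
Gradient = 16.2 / 158.0 * 100 = 10.3%

10.3


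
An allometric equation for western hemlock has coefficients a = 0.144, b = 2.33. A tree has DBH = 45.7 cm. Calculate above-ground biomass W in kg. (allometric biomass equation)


Formula: W = a * DBH^b  (allometric power law)
DBH^b = 45.7^2.33 = 7372.3296
W = 0.144 * 7372.3296 = 1061.6 kg

1061.6
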